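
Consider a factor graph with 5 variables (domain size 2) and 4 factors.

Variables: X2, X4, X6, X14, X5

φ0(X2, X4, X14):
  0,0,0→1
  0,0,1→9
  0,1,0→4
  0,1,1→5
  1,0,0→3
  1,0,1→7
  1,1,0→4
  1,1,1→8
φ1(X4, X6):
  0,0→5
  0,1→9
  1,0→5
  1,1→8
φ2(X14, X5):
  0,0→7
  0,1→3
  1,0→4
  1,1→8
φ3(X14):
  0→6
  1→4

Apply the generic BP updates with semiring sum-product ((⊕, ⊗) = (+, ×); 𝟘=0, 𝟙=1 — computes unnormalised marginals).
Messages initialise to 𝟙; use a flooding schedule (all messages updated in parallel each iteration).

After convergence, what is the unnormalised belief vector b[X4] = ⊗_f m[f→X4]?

b[X4] = [14112, 14352]

init: all messages = 𝟙 over 2 values
r1 m[φ0→X2] = [19, 22]
r1 m[φ0→X4] = [20, 21]
r1 m[φ0→X14] = [12, 29]
r1 m[φ1→X4] = [14, 13]
r1 m[φ1→X6] = [10, 17]
r1 m[φ2→X14] = [10, 12]
r1 m[φ2→X5] = [11, 11]
r1 m[φ3→X14] = [6, 4]
r1 m[X2→φ0] = [1, 1]
r1 m[X4→φ0] = [1, 1]
r1 m[X4→φ1] = [1, 1]
r1 m[X6→φ1] = [1, 1]
r1 m[X14→φ0] = [1, 1]
r1 m[X14→φ2] = [1, 1]
r1 m[X14→φ3] = [1, 1]
r1 m[X5→φ2] = [1, 1]
r2 m[φ0→X2] = [19, 22]
r2 m[φ0→X4] = [20, 21]
r2 m[φ0→X14] = [12, 29]
r2 m[φ1→X4] = [14, 13]
r2 m[φ1→X6] = [10, 17]
r2 m[φ2→X14] = [10, 12]
r2 m[φ2→X5] = [11, 11]
r2 m[φ3→X14] = [6, 4]
r2 m[X2→φ0] = [1, 1]
r2 m[X4→φ0] = [14, 13]
r2 m[X4→φ1] = [20, 21]
r2 m[X6→φ1] = [1, 1]
r2 m[X14→φ0] = [60, 48]
r2 m[X14→φ2] = [72, 116]
r2 m[X14→φ3] = [120, 348]
r2 m[X5→φ2] = [1, 1]
r3 m[φ0→X2] = [13128, 15336]
r3 m[φ0→X4] = [1008, 1104]
r3 m[φ0→X14] = [160, 393]
r3 m[φ1→X4] = [14, 13]
r3 m[φ1→X6] = [205, 348]
r3 m[φ2→X14] = [10, 12]
r3 m[φ2→X5] = [968, 1144]
r3 m[φ3→X14] = [6, 4]
r3 m[X2→φ0] = [1, 1]
r3 m[X4→φ0] = [14, 13]
r3 m[X4→φ1] = [20, 21]
r3 m[X6→φ1] = [1, 1]
r3 m[X14→φ0] = [60, 48]
r3 m[X14→φ2] = [72, 116]
r3 m[X14→φ3] = [120, 348]
r3 m[X5→φ2] = [1, 1]
r4 m[φ0→X2] = [13128, 15336]
r4 m[φ0→X4] = [1008, 1104]
r4 m[φ0→X14] = [160, 393]
r4 m[φ1→X4] = [14, 13]
r4 m[φ1→X6] = [205, 348]
r4 m[φ2→X14] = [10, 12]
r4 m[φ2→X5] = [968, 1144]
r4 m[φ3→X14] = [6, 4]
r4 m[X2→φ0] = [1, 1]
r4 m[X4→φ0] = [14, 13]
r4 m[X4→φ1] = [1008, 1104]
r4 m[X6→φ1] = [1, 1]
r4 m[X14→φ0] = [60, 48]
r4 m[X14→φ2] = [960, 1572]
r4 m[X14→φ3] = [1600, 4716]
r4 m[X5→φ2] = [1, 1]
r5 m[φ0→X2] = [13128, 15336]
r5 m[φ0→X4] = [1008, 1104]
r5 m[φ0→X14] = [160, 393]
r5 m[φ1→X4] = [14, 13]
r5 m[φ1→X6] = [10560, 17904]
r5 m[φ2→X14] = [10, 12]
r5 m[φ2→X5] = [13008, 15456]
r5 m[φ3→X14] = [6, 4]
r5 m[X2→φ0] = [1, 1]
r5 m[X4→φ0] = [14, 13]
r5 m[X4→φ1] = [1008, 1104]
r5 m[X6→φ1] = [1, 1]
r5 m[X14→φ0] = [60, 48]
r5 m[X14→φ2] = [960, 1572]
r5 m[X14→φ3] = [1600, 4716]
r5 m[X5→φ2] = [1, 1]
r6 m[φ0→X2] = [13128, 15336]
r6 m[φ0→X4] = [1008, 1104]
r6 m[φ0→X14] = [160, 393]
r6 m[φ1→X4] = [14, 13]
r6 m[φ1→X6] = [10560, 17904]
r6 m[φ2→X14] = [10, 12]
r6 m[φ2→X5] = [13008, 15456]
r6 m[φ3→X14] = [6, 4]
r6 m[X2→φ0] = [1, 1]
r6 m[X4→φ0] = [14, 13]
r6 m[X4→φ1] = [1008, 1104]
r6 m[X6→φ1] = [1, 1]
r6 m[X14→φ0] = [60, 48]
r6 m[X14→φ2] = [960, 1572]
r6 m[X14→φ3] = [1600, 4716]
r6 m[X5→φ2] = [1, 1]
fixed point reached at round 6
b[X4] = ⊗ incoming = [14112, 14352]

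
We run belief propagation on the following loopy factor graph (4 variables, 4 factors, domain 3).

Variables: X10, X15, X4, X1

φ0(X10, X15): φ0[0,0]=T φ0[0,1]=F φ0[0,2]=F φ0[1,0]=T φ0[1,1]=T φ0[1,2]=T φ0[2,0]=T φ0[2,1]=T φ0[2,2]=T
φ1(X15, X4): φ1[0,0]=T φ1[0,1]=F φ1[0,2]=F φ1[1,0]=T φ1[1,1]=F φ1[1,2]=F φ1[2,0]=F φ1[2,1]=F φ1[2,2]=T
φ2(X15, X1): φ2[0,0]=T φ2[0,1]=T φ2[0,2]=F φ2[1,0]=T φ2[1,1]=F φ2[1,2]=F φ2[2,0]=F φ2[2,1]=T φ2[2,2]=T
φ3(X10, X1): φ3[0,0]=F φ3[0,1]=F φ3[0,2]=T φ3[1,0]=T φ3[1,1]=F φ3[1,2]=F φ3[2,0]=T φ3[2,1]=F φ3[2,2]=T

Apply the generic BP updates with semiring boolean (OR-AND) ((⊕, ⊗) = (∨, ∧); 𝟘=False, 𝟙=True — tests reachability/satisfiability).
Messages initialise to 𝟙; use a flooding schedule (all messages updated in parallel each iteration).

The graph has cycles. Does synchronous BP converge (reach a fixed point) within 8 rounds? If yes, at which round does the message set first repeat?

init: all messages = 𝟙 over 3 values
r1 m[φ0→X10] = [T, T, T]
r1 m[φ0→X15] = [T, T, T]
r1 m[φ1→X15] = [T, T, T]
r1 m[φ1→X4] = [T, F, T]
r1 m[φ2→X15] = [T, T, T]
r1 m[φ2→X1] = [T, T, T]
r1 m[φ3→X10] = [T, T, T]
r1 m[φ3→X1] = [T, F, T]
r1 m[X10→φ0] = [T, T, T]
r1 m[X10→φ3] = [T, T, T]
r1 m[X15→φ0] = [T, T, T]
r1 m[X15→φ1] = [T, T, T]
r1 m[X15→φ2] = [T, T, T]
r1 m[X4→φ1] = [T, T, T]
r1 m[X1→φ2] = [T, T, T]
r1 m[X1→φ3] = [T, T, T]
r2 m[φ0→X10] = [T, T, T]
r2 m[φ0→X15] = [T, T, T]
r2 m[φ1→X15] = [T, T, T]
r2 m[φ1→X4] = [T, F, T]
r2 m[φ2→X15] = [T, T, T]
r2 m[φ2→X1] = [T, T, T]
r2 m[φ3→X10] = [T, T, T]
r2 m[φ3→X1] = [T, F, T]
r2 m[X10→φ0] = [T, T, T]
r2 m[X10→φ3] = [T, T, T]
r2 m[X15→φ0] = [T, T, T]
r2 m[X15→φ1] = [T, T, T]
r2 m[X15→φ2] = [T, T, T]
r2 m[X4→φ1] = [T, T, T]
r2 m[X1→φ2] = [T, F, T]
r2 m[X1→φ3] = [T, T, T]
r3 m[φ0→X10] = [T, T, T]
r3 m[φ0→X15] = [T, T, T]
r3 m[φ1→X15] = [T, T, T]
r3 m[φ1→X4] = [T, F, T]
r3 m[φ2→X15] = [T, T, T]
r3 m[φ2→X1] = [T, T, T]
r3 m[φ3→X10] = [T, T, T]
r3 m[φ3→X1] = [T, F, T]
r3 m[X10→φ0] = [T, T, T]
r3 m[X10→φ3] = [T, T, T]
r3 m[X15→φ0] = [T, T, T]
r3 m[X15→φ1] = [T, T, T]
r3 m[X15→φ2] = [T, T, T]
r3 m[X4→φ1] = [T, T, T]
r3 m[X1→φ2] = [T, F, T]
r3 m[X1→φ3] = [T, T, T]
fixed point reached at round 3
messages reach a fixed point at round 3

CONVERGED at round 3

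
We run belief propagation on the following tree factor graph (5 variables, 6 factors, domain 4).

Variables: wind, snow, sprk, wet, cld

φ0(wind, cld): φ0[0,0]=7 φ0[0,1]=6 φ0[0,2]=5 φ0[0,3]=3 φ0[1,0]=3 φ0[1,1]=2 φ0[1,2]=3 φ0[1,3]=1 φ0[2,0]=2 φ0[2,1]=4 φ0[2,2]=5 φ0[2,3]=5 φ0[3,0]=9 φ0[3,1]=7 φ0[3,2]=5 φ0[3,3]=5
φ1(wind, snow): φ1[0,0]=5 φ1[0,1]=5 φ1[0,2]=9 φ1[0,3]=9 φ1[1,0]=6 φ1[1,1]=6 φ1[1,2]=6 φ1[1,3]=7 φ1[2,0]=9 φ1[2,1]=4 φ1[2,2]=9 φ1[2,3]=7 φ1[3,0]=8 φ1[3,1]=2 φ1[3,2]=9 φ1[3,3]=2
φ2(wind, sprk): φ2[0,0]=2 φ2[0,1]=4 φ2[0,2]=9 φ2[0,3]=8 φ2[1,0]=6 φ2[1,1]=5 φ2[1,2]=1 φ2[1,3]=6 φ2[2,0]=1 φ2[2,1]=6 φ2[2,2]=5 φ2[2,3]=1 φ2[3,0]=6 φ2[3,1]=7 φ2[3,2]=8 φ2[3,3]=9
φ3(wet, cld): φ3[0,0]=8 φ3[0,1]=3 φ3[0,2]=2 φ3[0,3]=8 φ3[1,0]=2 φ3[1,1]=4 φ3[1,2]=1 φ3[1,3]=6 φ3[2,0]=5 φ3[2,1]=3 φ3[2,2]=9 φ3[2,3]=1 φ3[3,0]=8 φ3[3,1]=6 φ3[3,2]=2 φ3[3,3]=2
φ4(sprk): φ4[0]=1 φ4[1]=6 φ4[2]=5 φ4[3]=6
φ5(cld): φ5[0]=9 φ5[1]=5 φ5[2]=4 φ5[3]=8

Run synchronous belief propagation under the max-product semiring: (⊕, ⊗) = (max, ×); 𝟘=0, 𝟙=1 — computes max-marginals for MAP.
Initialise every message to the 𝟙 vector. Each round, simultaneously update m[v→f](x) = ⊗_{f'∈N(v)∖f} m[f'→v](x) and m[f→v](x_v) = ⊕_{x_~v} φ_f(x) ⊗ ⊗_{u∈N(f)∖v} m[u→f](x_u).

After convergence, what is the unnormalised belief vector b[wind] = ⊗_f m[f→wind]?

b[wind] = [217728, 54432, 103680, 314928]

init: all messages = 𝟙 over 4 values
r1 m[φ0→wind] = [7, 3, 5, 9]
r1 m[φ0→cld] = [9, 7, 5, 5]
r1 m[φ1→wind] = [9, 7, 9, 9]
r1 m[φ1→snow] = [9, 6, 9, 9]
r1 m[φ2→wind] = [9, 6, 6, 9]
r1 m[φ2→sprk] = [6, 7, 9, 9]
r1 m[φ3→wet] = [8, 6, 9, 8]
r1 m[φ3→cld] = [8, 6, 9, 8]
r1 m[φ4→sprk] = [1, 6, 5, 6]
r1 m[φ5→cld] = [9, 5, 4, 8]
r1 m[wind→φ0] = [1, 1, 1, 1]
r1 m[wind→φ1] = [1, 1, 1, 1]
r1 m[wind→φ2] = [1, 1, 1, 1]
r1 m[snow→φ1] = [1, 1, 1, 1]
r1 m[sprk→φ2] = [1, 1, 1, 1]
r1 m[sprk→φ4] = [1, 1, 1, 1]
r1 m[wet→φ3] = [1, 1, 1, 1]
r1 m[cld→φ0] = [1, 1, 1, 1]
r1 m[cld→φ3] = [1, 1, 1, 1]
r1 m[cld→φ5] = [1, 1, 1, 1]
r2 m[φ0→wind] = [7, 3, 5, 9]
r2 m[φ0→cld] = [9, 7, 5, 5]
r2 m[φ1→wind] = [9, 7, 9, 9]
r2 m[φ1→snow] = [9, 6, 9, 9]
r2 m[φ2→wind] = [9, 6, 6, 9]
r2 m[φ2→sprk] = [6, 7, 9, 9]
r2 m[φ3→wet] = [8, 6, 9, 8]
r2 m[φ3→cld] = [8, 6, 9, 8]
r2 m[φ4→sprk] = [1, 6, 5, 6]
r2 m[φ5→cld] = [9, 5, 4, 8]
r2 m[wind→φ0] = [81, 42, 54, 81]
r2 m[wind→φ1] = [63, 18, 30, 81]
r2 m[wind→φ2] = [63, 21, 45, 81]
r2 m[snow→φ1] = [1, 1, 1, 1]
r2 m[sprk→φ2] = [1, 6, 5, 6]
r2 m[sprk→φ4] = [6, 7, 9, 9]
r2 m[wet→φ3] = [1, 1, 1, 1]
r2 m[cld→φ0] = [72, 30, 36, 64]
r2 m[cld→φ3] = [81, 35, 20, 40]
r2 m[cld→φ5] = [72, 42, 45, 40]
r3 m[φ0→wind] = [504, 216, 320, 648]
r3 m[φ0→cld] = [729, 567, 405, 405]
r3 m[φ1→wind] = [9, 7, 9, 9]
r3 m[φ1→snow] = [648, 315, 729, 567]
r3 m[φ2→wind] = [48, 36, 36, 54]
r3 m[φ2→sprk] = [486, 567, 648, 729]
r3 m[φ3→wet] = [648, 240, 405, 648]
r3 m[φ3→cld] = [8, 6, 9, 8]
r3 m[φ4→sprk] = [1, 6, 5, 6]
r3 m[φ5→cld] = [9, 5, 4, 8]
r3 m[wind→φ0] = [81, 42, 54, 81]
r3 m[wind→φ1] = [63, 18, 30, 81]
r3 m[wind→φ2] = [63, 21, 45, 81]
r3 m[snow→φ1] = [1, 1, 1, 1]
r3 m[sprk→φ2] = [1, 6, 5, 6]
r3 m[sprk→φ4] = [6, 7, 9, 9]
r3 m[wet→φ3] = [1, 1, 1, 1]
r3 m[cld→φ0] = [72, 30, 36, 64]
r3 m[cld→φ3] = [81, 35, 20, 40]
r3 m[cld→φ5] = [72, 42, 45, 40]
r4 m[φ0→wind] = [504, 216, 320, 648]
r4 m[φ0→cld] = [729, 567, 405, 405]
r4 m[φ1→wind] = [9, 7, 9, 9]
r4 m[φ1→snow] = [648, 315, 729, 567]
r4 m[φ2→wind] = [48, 36, 36, 54]
r4 m[φ2→sprk] = [486, 567, 648, 729]
r4 m[φ3→wet] = [648, 240, 405, 648]
r4 m[φ3→cld] = [8, 6, 9, 8]
r4 m[φ4→sprk] = [1, 6, 5, 6]
r4 m[φ5→cld] = [9, 5, 4, 8]
r4 m[wind→φ0] = [432, 252, 324, 486]
r4 m[wind→φ1] = [24192, 7776, 11520, 34992]
r4 m[wind→φ2] = [4536, 1512, 2880, 5832]
r4 m[snow→φ1] = [1, 1, 1, 1]
r4 m[sprk→φ2] = [1, 6, 5, 6]
r4 m[sprk→φ4] = [486, 567, 648, 729]
r4 m[wet→φ3] = [1, 1, 1, 1]
r4 m[cld→φ0] = [72, 30, 36, 64]
r4 m[cld→φ3] = [6561, 2835, 1620, 3240]
r4 m[cld→φ5] = [5832, 3402, 3645, 3240]
r5 m[φ0→wind] = [504, 216, 320, 648]
r5 m[φ0→cld] = [4374, 3402, 2430, 2430]
r5 m[φ1→wind] = [9, 7, 9, 9]
r5 m[φ1→snow] = [279936, 120960, 314928, 217728]
r5 m[φ2→wind] = [48, 36, 36, 54]
r5 m[φ2→sprk] = [34992, 40824, 46656, 52488]
r5 m[φ3→wet] = [52488, 19440, 32805, 52488]
r5 m[φ3→cld] = [8, 6, 9, 8]
r5 m[φ4→sprk] = [1, 6, 5, 6]
r5 m[φ5→cld] = [9, 5, 4, 8]
r5 m[wind→φ0] = [432, 252, 324, 486]
r5 m[wind→φ1] = [24192, 7776, 11520, 34992]
r5 m[wind→φ2] = [4536, 1512, 2880, 5832]
r5 m[snow→φ1] = [1, 1, 1, 1]
r5 m[sprk→φ2] = [1, 6, 5, 6]
r5 m[sprk→φ4] = [486, 567, 648, 729]
r5 m[wet→φ3] = [1, 1, 1, 1]
r5 m[cld→φ0] = [72, 30, 36, 64]
r5 m[cld→φ3] = [6561, 2835, 1620, 3240]
r5 m[cld→φ5] = [5832, 3402, 3645, 3240]
r6 m[φ0→wind] = [504, 216, 320, 648]
r6 m[φ0→cld] = [4374, 3402, 2430, 2430]
r6 m[φ1→wind] = [9, 7, 9, 9]
r6 m[φ1→snow] = [279936, 120960, 314928, 217728]
r6 m[φ2→wind] = [48, 36, 36, 54]
r6 m[φ2→sprk] = [34992, 40824, 46656, 52488]
r6 m[φ3→wet] = [52488, 19440, 32805, 52488]
r6 m[φ3→cld] = [8, 6, 9, 8]
r6 m[φ4→sprk] = [1, 6, 5, 6]
r6 m[φ5→cld] = [9, 5, 4, 8]
r6 m[wind→φ0] = [432, 252, 324, 486]
r6 m[wind→φ1] = [24192, 7776, 11520, 34992]
r6 m[wind→φ2] = [4536, 1512, 2880, 5832]
r6 m[snow→φ1] = [1, 1, 1, 1]
r6 m[sprk→φ2] = [1, 6, 5, 6]
r6 m[sprk→φ4] = [34992, 40824, 46656, 52488]
r6 m[wet→φ3] = [1, 1, 1, 1]
r6 m[cld→φ0] = [72, 30, 36, 64]
r6 m[cld→φ3] = [39366, 17010, 9720, 19440]
r6 m[cld→φ5] = [34992, 20412, 21870, 19440]
r7 m[φ0→wind] = [504, 216, 320, 648]
r7 m[φ0→cld] = [4374, 3402, 2430, 2430]
r7 m[φ1→wind] = [9, 7, 9, 9]
r7 m[φ1→snow] = [279936, 120960, 314928, 217728]
r7 m[φ2→wind] = [48, 36, 36, 54]
r7 m[φ2→sprk] = [34992, 40824, 46656, 52488]
r7 m[φ3→wet] = [314928, 116640, 196830, 314928]
r7 m[φ3→cld] = [8, 6, 9, 8]
r7 m[φ4→sprk] = [1, 6, 5, 6]
r7 m[φ5→cld] = [9, 5, 4, 8]
r7 m[wind→φ0] = [432, 252, 324, 486]
r7 m[wind→φ1] = [24192, 7776, 11520, 34992]
r7 m[wind→φ2] = [4536, 1512, 2880, 5832]
r7 m[snow→φ1] = [1, 1, 1, 1]
r7 m[sprk→φ2] = [1, 6, 5, 6]
r7 m[sprk→φ4] = [34992, 40824, 46656, 52488]
r7 m[wet→φ3] = [1, 1, 1, 1]
r7 m[cld→φ0] = [72, 30, 36, 64]
r7 m[cld→φ3] = [39366, 17010, 9720, 19440]
r7 m[cld→φ5] = [34992, 20412, 21870, 19440]
r8 m[φ0→wind] = [504, 216, 320, 648]
r8 m[φ0→cld] = [4374, 3402, 2430, 2430]
r8 m[φ1→wind] = [9, 7, 9, 9]
r8 m[φ1→snow] = [279936, 120960, 314928, 217728]
r8 m[φ2→wind] = [48, 36, 36, 54]
r8 m[φ2→sprk] = [34992, 40824, 46656, 52488]
r8 m[φ3→wet] = [314928, 116640, 196830, 314928]
r8 m[φ3→cld] = [8, 6, 9, 8]
r8 m[φ4→sprk] = [1, 6, 5, 6]
r8 m[φ5→cld] = [9, 5, 4, 8]
r8 m[wind→φ0] = [432, 252, 324, 486]
r8 m[wind→φ1] = [24192, 7776, 11520, 34992]
r8 m[wind→φ2] = [4536, 1512, 2880, 5832]
r8 m[snow→φ1] = [1, 1, 1, 1]
r8 m[sprk→φ2] = [1, 6, 5, 6]
r8 m[sprk→φ4] = [34992, 40824, 46656, 52488]
r8 m[wet→φ3] = [1, 1, 1, 1]
r8 m[cld→φ0] = [72, 30, 36, 64]
r8 m[cld→φ3] = [39366, 17010, 9720, 19440]
r8 m[cld→φ5] = [34992, 20412, 21870, 19440]
fixed point reached at round 8
b[wind] = ⊗ incoming = [217728, 54432, 103680, 314928]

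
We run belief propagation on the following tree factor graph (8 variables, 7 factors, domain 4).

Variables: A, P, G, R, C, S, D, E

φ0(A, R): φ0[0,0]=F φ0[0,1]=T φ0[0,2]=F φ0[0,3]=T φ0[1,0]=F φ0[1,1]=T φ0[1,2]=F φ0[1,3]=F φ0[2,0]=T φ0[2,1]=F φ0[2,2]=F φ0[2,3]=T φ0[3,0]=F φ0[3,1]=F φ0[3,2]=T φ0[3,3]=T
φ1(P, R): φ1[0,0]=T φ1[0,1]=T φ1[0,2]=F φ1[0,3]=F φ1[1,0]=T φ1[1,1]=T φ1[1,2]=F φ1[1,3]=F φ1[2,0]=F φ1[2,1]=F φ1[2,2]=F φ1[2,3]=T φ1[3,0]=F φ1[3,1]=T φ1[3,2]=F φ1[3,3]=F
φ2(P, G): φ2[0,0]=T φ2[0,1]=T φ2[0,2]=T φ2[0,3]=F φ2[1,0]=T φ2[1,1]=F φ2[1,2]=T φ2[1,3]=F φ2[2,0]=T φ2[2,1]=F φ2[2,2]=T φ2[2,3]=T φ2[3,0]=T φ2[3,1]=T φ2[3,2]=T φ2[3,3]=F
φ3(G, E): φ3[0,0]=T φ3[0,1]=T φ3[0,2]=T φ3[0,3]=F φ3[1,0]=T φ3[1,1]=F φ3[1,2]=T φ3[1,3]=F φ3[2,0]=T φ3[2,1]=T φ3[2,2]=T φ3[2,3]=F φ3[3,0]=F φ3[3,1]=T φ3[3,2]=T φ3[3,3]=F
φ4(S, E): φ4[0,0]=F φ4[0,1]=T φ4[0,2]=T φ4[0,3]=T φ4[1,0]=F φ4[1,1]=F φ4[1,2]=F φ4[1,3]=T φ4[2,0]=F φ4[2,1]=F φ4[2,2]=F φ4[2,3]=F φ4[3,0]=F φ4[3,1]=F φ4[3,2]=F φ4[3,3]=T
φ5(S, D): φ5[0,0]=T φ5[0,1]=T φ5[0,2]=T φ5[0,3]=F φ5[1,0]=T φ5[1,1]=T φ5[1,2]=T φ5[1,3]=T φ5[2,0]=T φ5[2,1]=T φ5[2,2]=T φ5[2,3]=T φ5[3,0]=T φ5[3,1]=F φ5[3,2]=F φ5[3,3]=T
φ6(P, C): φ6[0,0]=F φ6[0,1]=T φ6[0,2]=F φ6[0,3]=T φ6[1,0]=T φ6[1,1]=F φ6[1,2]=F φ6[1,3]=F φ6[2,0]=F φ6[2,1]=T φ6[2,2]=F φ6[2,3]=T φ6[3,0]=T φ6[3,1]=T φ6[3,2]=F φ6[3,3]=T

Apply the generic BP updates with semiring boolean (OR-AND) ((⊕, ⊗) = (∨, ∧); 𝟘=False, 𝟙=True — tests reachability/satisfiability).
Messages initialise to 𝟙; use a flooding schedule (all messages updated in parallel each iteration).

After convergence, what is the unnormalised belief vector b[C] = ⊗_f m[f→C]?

b[C] = [T, T, F, T]

init: all messages = 𝟙 over 4 values
r1 m[φ0→A] = [T, T, T, T]
r1 m[φ0→R] = [T, T, T, T]
r1 m[φ1→P] = [T, T, T, T]
r1 m[φ1→R] = [T, T, F, T]
r1 m[φ2→P] = [T, T, T, T]
r1 m[φ2→G] = [T, T, T, T]
r1 m[φ3→G] = [T, T, T, T]
r1 m[φ3→E] = [T, T, T, F]
r1 m[φ4→S] = [T, T, F, T]
r1 m[φ4→E] = [F, T, T, T]
r1 m[φ5→S] = [T, T, T, T]
r1 m[φ5→D] = [T, T, T, T]
r1 m[φ6→P] = [T, T, T, T]
r1 m[φ6→C] = [T, T, F, T]
r1 m[A→φ0] = [T, T, T, T]
r1 m[P→φ1] = [T, T, T, T]
r1 m[P→φ2] = [T, T, T, T]
r1 m[P→φ6] = [T, T, T, T]
r1 m[G→φ2] = [T, T, T, T]
r1 m[G→φ3] = [T, T, T, T]
r1 m[R→φ0] = [T, T, T, T]
r1 m[R→φ1] = [T, T, T, T]
r1 m[C→φ6] = [T, T, T, T]
r1 m[S→φ4] = [T, T, T, T]
r1 m[S→φ5] = [T, T, T, T]
r1 m[D→φ5] = [T, T, T, T]
r1 m[E→φ3] = [T, T, T, T]
r1 m[E→φ4] = [T, T, T, T]
r2 m[φ0→A] = [T, T, T, T]
r2 m[φ0→R] = [T, T, T, T]
r2 m[φ1→P] = [T, T, T, T]
r2 m[φ1→R] = [T, T, F, T]
r2 m[φ2→P] = [T, T, T, T]
r2 m[φ2→G] = [T, T, T, T]
r2 m[φ3→G] = [T, T, T, T]
r2 m[φ3→E] = [T, T, T, F]
r2 m[φ4→S] = [T, T, F, T]
r2 m[φ4→E] = [F, T, T, T]
r2 m[φ5→S] = [T, T, T, T]
r2 m[φ5→D] = [T, T, T, T]
r2 m[φ6→P] = [T, T, T, T]
r2 m[φ6→C] = [T, T, F, T]
r2 m[A→φ0] = [T, T, T, T]
r2 m[P→φ1] = [T, T, T, T]
r2 m[P→φ2] = [T, T, T, T]
r2 m[P→φ6] = [T, T, T, T]
r2 m[G→φ2] = [T, T, T, T]
r2 m[G→φ3] = [T, T, T, T]
r2 m[R→φ0] = [T, T, F, T]
r2 m[R→φ1] = [T, T, T, T]
r2 m[C→φ6] = [T, T, T, T]
r2 m[S→φ4] = [T, T, T, T]
r2 m[S→φ5] = [T, T, F, T]
r2 m[D→φ5] = [T, T, T, T]
r2 m[E→φ3] = [F, T, T, T]
r2 m[E→φ4] = [T, T, T, F]
r3 m[φ0→A] = [T, T, T, T]
r3 m[φ0→R] = [T, T, T, T]
r3 m[φ1→P] = [T, T, T, T]
r3 m[φ1→R] = [T, T, F, T]
r3 m[φ2→P] = [T, T, T, T]
r3 m[φ2→G] = [T, T, T, T]
r3 m[φ3→G] = [T, T, T, T]
r3 m[φ3→E] = [T, T, T, F]
r3 m[φ4→S] = [T, F, F, F]
r3 m[φ4→E] = [F, T, T, T]
r3 m[φ5→S] = [T, T, T, T]
r3 m[φ5→D] = [T, T, T, T]
r3 m[φ6→P] = [T, T, T, T]
r3 m[φ6→C] = [T, T, F, T]
r3 m[A→φ0] = [T, T, T, T]
r3 m[P→φ1] = [T, T, T, T]
r3 m[P→φ2] = [T, T, T, T]
r3 m[P→φ6] = [T, T, T, T]
r3 m[G→φ2] = [T, T, T, T]
r3 m[G→φ3] = [T, T, T, T]
r3 m[R→φ0] = [T, T, F, T]
r3 m[R→φ1] = [T, T, T, T]
r3 m[C→φ6] = [T, T, T, T]
r3 m[S→φ4] = [T, T, T, T]
r3 m[S→φ5] = [T, T, F, T]
r3 m[D→φ5] = [T, T, T, T]
r3 m[E→φ3] = [F, T, T, T]
r3 m[E→φ4] = [T, T, T, F]
r4 m[φ0→A] = [T, T, T, T]
r4 m[φ0→R] = [T, T, T, T]
r4 m[φ1→P] = [T, T, T, T]
r4 m[φ1→R] = [T, T, F, T]
r4 m[φ2→P] = [T, T, T, T]
r4 m[φ2→G] = [T, T, T, T]
r4 m[φ3→G] = [T, T, T, T]
r4 m[φ3→E] = [T, T, T, F]
r4 m[φ4→S] = [T, F, F, F]
r4 m[φ4→E] = [F, T, T, T]
r4 m[φ5→S] = [T, T, T, T]
r4 m[φ5→D] = [T, T, T, T]
r4 m[φ6→P] = [T, T, T, T]
r4 m[φ6→C] = [T, T, F, T]
r4 m[A→φ0] = [T, T, T, T]
r4 m[P→φ1] = [T, T, T, T]
r4 m[P→φ2] = [T, T, T, T]
r4 m[P→φ6] = [T, T, T, T]
r4 m[G→φ2] = [T, T, T, T]
r4 m[G→φ3] = [T, T, T, T]
r4 m[R→φ0] = [T, T, F, T]
r4 m[R→φ1] = [T, T, T, T]
r4 m[C→φ6] = [T, T, T, T]
r4 m[S→φ4] = [T, T, T, T]
r4 m[S→φ5] = [T, F, F, F]
r4 m[D→φ5] = [T, T, T, T]
r4 m[E→φ3] = [F, T, T, T]
r4 m[E→φ4] = [T, T, T, F]
r5 m[φ0→A] = [T, T, T, T]
r5 m[φ0→R] = [T, T, T, T]
r5 m[φ1→P] = [T, T, T, T]
r5 m[φ1→R] = [T, T, F, T]
r5 m[φ2→P] = [T, T, T, T]
r5 m[φ2→G] = [T, T, T, T]
r5 m[φ3→G] = [T, T, T, T]
r5 m[φ3→E] = [T, T, T, F]
r5 m[φ4→S] = [T, F, F, F]
r5 m[φ4→E] = [F, T, T, T]
r5 m[φ5→S] = [T, T, T, T]
r5 m[φ5→D] = [T, T, T, F]
r5 m[φ6→P] = [T, T, T, T]
r5 m[φ6→C] = [T, T, F, T]
r5 m[A→φ0] = [T, T, T, T]
r5 m[P→φ1] = [T, T, T, T]
r5 m[P→φ2] = [T, T, T, T]
r5 m[P→φ6] = [T, T, T, T]
r5 m[G→φ2] = [T, T, T, T]
r5 m[G→φ3] = [T, T, T, T]
r5 m[R→φ0] = [T, T, F, T]
r5 m[R→φ1] = [T, T, T, T]
r5 m[C→φ6] = [T, T, T, T]
r5 m[S→φ4] = [T, T, T, T]
r5 m[S→φ5] = [T, F, F, F]
r5 m[D→φ5] = [T, T, T, T]
r5 m[E→φ3] = [F, T, T, T]
r5 m[E→φ4] = [T, T, T, F]
r6 m[φ0→A] = [T, T, T, T]
r6 m[φ0→R] = [T, T, T, T]
r6 m[φ1→P] = [T, T, T, T]
r6 m[φ1→R] = [T, T, F, T]
r6 m[φ2→P] = [T, T, T, T]
r6 m[φ2→G] = [T, T, T, T]
r6 m[φ3→G] = [T, T, T, T]
r6 m[φ3→E] = [T, T, T, F]
r6 m[φ4→S] = [T, F, F, F]
r6 m[φ4→E] = [F, T, T, T]
r6 m[φ5→S] = [T, T, T, T]
r6 m[φ5→D] = [T, T, T, F]
r6 m[φ6→P] = [T, T, T, T]
r6 m[φ6→C] = [T, T, F, T]
r6 m[A→φ0] = [T, T, T, T]
r6 m[P→φ1] = [T, T, T, T]
r6 m[P→φ2] = [T, T, T, T]
r6 m[P→φ6] = [T, T, T, T]
r6 m[G→φ2] = [T, T, T, T]
r6 m[G→φ3] = [T, T, T, T]
r6 m[R→φ0] = [T, T, F, T]
r6 m[R→φ1] = [T, T, T, T]
r6 m[C→φ6] = [T, T, T, T]
r6 m[S→φ4] = [T, T, T, T]
r6 m[S→φ5] = [T, F, F, F]
r6 m[D→φ5] = [T, T, T, T]
r6 m[E→φ3] = [F, T, T, T]
r6 m[E→φ4] = [T, T, T, F]
fixed point reached at round 6
b[C] = ⊗ incoming = [T, T, F, T]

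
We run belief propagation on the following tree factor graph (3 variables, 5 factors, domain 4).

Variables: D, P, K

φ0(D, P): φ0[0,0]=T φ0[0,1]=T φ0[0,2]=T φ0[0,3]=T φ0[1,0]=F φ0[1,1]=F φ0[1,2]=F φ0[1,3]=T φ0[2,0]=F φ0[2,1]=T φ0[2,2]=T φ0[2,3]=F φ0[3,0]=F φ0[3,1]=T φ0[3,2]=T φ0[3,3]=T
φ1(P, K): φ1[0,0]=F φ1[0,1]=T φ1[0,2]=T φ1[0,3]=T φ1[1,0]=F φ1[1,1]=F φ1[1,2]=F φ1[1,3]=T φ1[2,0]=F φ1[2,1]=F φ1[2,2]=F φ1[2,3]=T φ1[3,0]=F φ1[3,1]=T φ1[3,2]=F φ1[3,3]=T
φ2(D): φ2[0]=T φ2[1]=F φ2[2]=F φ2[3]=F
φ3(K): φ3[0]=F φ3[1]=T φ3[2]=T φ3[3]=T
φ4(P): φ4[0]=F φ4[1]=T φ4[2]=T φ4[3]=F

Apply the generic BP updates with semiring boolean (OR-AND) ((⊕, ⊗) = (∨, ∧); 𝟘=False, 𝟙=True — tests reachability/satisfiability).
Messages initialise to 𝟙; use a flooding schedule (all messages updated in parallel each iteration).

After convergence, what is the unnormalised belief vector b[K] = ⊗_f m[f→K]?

b[K] = [F, F, F, T]

init: all messages = 𝟙 over 4 values
r1 m[φ0→D] = [T, T, T, T]
r1 m[φ0→P] = [T, T, T, T]
r1 m[φ1→P] = [T, T, T, T]
r1 m[φ1→K] = [F, T, T, T]
r1 m[φ2→D] = [T, F, F, F]
r1 m[φ3→K] = [F, T, T, T]
r1 m[φ4→P] = [F, T, T, F]
r1 m[D→φ0] = [T, T, T, T]
r1 m[D→φ2] = [T, T, T, T]
r1 m[P→φ0] = [T, T, T, T]
r1 m[P→φ1] = [T, T, T, T]
r1 m[P→φ4] = [T, T, T, T]
r1 m[K→φ1] = [T, T, T, T]
r1 m[K→φ3] = [T, T, T, T]
r2 m[φ0→D] = [T, T, T, T]
r2 m[φ0→P] = [T, T, T, T]
r2 m[φ1→P] = [T, T, T, T]
r2 m[φ1→K] = [F, T, T, T]
r2 m[φ2→D] = [T, F, F, F]
r2 m[φ3→K] = [F, T, T, T]
r2 m[φ4→P] = [F, T, T, F]
r2 m[D→φ0] = [T, F, F, F]
r2 m[D→φ2] = [T, T, T, T]
r2 m[P→φ0] = [F, T, T, F]
r2 m[P→φ1] = [F, T, T, F]
r2 m[P→φ4] = [T, T, T, T]
r2 m[K→φ1] = [F, T, T, T]
r2 m[K→φ3] = [F, T, T, T]
r3 m[φ0→D] = [T, F, T, T]
r3 m[φ0→P] = [T, T, T, T]
r3 m[φ1→P] = [T, T, T, T]
r3 m[φ1→K] = [F, F, F, T]
r3 m[φ2→D] = [T, F, F, F]
r3 m[φ3→K] = [F, T, T, T]
r3 m[φ4→P] = [F, T, T, F]
r3 m[D→φ0] = [T, F, F, F]
r3 m[D→φ2] = [T, T, T, T]
r3 m[P→φ0] = [F, T, T, F]
r3 m[P→φ1] = [F, T, T, F]
r3 m[P→φ4] = [T, T, T, T]
r3 m[K→φ1] = [F, T, T, T]
r3 m[K→φ3] = [F, T, T, T]
r4 m[φ0→D] = [T, F, T, T]
r4 m[φ0→P] = [T, T, T, T]
r4 m[φ1→P] = [T, T, T, T]
r4 m[φ1→K] = [F, F, F, T]
r4 m[φ2→D] = [T, F, F, F]
r4 m[φ3→K] = [F, T, T, T]
r4 m[φ4→P] = [F, T, T, F]
r4 m[D→φ0] = [T, F, F, F]
r4 m[D→φ2] = [T, F, T, T]
r4 m[P→φ0] = [F, T, T, F]
r4 m[P→φ1] = [F, T, T, F]
r4 m[P→φ4] = [T, T, T, T]
r4 m[K→φ1] = [F, T, T, T]
r4 m[K→φ3] = [F, F, F, T]
r5 m[φ0→D] = [T, F, T, T]
r5 m[φ0→P] = [T, T, T, T]
r5 m[φ1→P] = [T, T, T, T]
r5 m[φ1→K] = [F, F, F, T]
r5 m[φ2→D] = [T, F, F, F]
r5 m[φ3→K] = [F, T, T, T]
r5 m[φ4→P] = [F, T, T, F]
r5 m[D→φ0] = [T, F, F, F]
r5 m[D→φ2] = [T, F, T, T]
r5 m[P→φ0] = [F, T, T, F]
r5 m[P→φ1] = [F, T, T, F]
r5 m[P→φ4] = [T, T, T, T]
r5 m[K→φ1] = [F, T, T, T]
r5 m[K→φ3] = [F, F, F, T]
fixed point reached at round 5
b[K] = ⊗ incoming = [F, F, F, T]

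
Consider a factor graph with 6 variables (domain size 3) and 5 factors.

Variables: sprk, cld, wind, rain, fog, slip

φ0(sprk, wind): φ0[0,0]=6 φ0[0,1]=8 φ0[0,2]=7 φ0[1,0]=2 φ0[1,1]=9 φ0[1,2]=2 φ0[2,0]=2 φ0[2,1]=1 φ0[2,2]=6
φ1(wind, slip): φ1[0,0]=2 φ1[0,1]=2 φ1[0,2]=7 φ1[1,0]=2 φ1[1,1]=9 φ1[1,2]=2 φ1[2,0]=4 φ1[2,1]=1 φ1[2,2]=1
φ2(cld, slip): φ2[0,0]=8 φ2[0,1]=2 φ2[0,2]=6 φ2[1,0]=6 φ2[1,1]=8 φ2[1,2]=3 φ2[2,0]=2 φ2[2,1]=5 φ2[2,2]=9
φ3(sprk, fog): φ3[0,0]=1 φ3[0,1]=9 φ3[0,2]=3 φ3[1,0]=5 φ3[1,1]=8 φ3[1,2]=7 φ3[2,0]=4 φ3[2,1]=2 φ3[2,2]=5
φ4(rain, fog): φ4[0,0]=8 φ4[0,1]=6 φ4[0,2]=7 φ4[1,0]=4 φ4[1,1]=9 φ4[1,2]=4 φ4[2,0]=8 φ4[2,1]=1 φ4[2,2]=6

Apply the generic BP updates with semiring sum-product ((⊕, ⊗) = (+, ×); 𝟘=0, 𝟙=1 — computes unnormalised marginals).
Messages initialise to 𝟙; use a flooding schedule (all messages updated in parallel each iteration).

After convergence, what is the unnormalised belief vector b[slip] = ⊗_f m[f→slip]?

b[slip] = [453760, 802455, 541926]

init: all messages = 𝟙 over 3 values
r1 m[φ0→sprk] = [21, 13, 9]
r1 m[φ0→wind] = [10, 18, 15]
r1 m[φ1→wind] = [11, 13, 6]
r1 m[φ1→slip] = [8, 12, 10]
r1 m[φ2→cld] = [16, 17, 16]
r1 m[φ2→slip] = [16, 15, 18]
r1 m[φ3→sprk] = [13, 20, 11]
r1 m[φ3→fog] = [10, 19, 15]
r1 m[φ4→rain] = [21, 17, 15]
r1 m[φ4→fog] = [20, 16, 17]
r1 m[sprk→φ0] = [1, 1, 1]
r1 m[sprk→φ3] = [1, 1, 1]
r1 m[cld→φ2] = [1, 1, 1]
r1 m[wind→φ0] = [1, 1, 1]
r1 m[wind→φ1] = [1, 1, 1]
r1 m[rain→φ4] = [1, 1, 1]
r1 m[fog→φ3] = [1, 1, 1]
r1 m[fog→φ4] = [1, 1, 1]
r1 m[slip→φ1] = [1, 1, 1]
r1 m[slip→φ2] = [1, 1, 1]
r2 m[φ0→sprk] = [21, 13, 9]
r2 m[φ0→wind] = [10, 18, 15]
r2 m[φ1→wind] = [11, 13, 6]
r2 m[φ1→slip] = [8, 12, 10]
r2 m[φ2→cld] = [16, 17, 16]
r2 m[φ2→slip] = [16, 15, 18]
r2 m[φ3→sprk] = [13, 20, 11]
r2 m[φ3→fog] = [10, 19, 15]
r2 m[φ4→rain] = [21, 17, 15]
r2 m[φ4→fog] = [20, 16, 17]
r2 m[sprk→φ0] = [13, 20, 11]
r2 m[sprk→φ3] = [21, 13, 9]
r2 m[cld→φ2] = [1, 1, 1]
r2 m[wind→φ0] = [11, 13, 6]
r2 m[wind→φ1] = [10, 18, 15]
r2 m[rain→φ4] = [1, 1, 1]
r2 m[fog→φ3] = [20, 16, 17]
r2 m[fog→φ4] = [10, 19, 15]
r2 m[slip→φ1] = [16, 15, 18]
r2 m[slip→φ2] = [8, 12, 10]
r3 m[φ0→sprk] = [212, 151, 71]
r3 m[φ0→wind] = [140, 295, 197]
r3 m[φ1→wind] = [188, 203, 97]
r3 m[φ1→slip] = [116, 197, 121]
r3 m[φ2→cld] = [148, 174, 166]
r3 m[φ2→slip] = [16, 15, 18]
r3 m[φ3→sprk] = [215, 347, 197]
r3 m[φ3→fog] = [122, 311, 199]
r3 m[φ4→rain] = [299, 271, 189]
r3 m[φ4→fog] = [20, 16, 17]
r3 m[sprk→φ0] = [13, 20, 11]
r3 m[sprk→φ3] = [21, 13, 9]
r3 m[cld→φ2] = [1, 1, 1]
r3 m[wind→φ0] = [11, 13, 6]
r3 m[wind→φ1] = [10, 18, 15]
r3 m[rain→φ4] = [1, 1, 1]
r3 m[fog→φ3] = [20, 16, 17]
r3 m[fog→φ4] = [10, 19, 15]
r3 m[slip→φ1] = [16, 15, 18]
r3 m[slip→φ2] = [8, 12, 10]
r4 m[φ0→sprk] = [212, 151, 71]
r4 m[φ0→wind] = [140, 295, 197]
r4 m[φ1→wind] = [188, 203, 97]
r4 m[φ1→slip] = [116, 197, 121]
r4 m[φ2→cld] = [148, 174, 166]
r4 m[φ2→slip] = [16, 15, 18]
r4 m[φ3→sprk] = [215, 347, 197]
r4 m[φ3→fog] = [122, 311, 199]
r4 m[φ4→rain] = [299, 271, 189]
r4 m[φ4→fog] = [20, 16, 17]
r4 m[sprk→φ0] = [215, 347, 197]
r4 m[sprk→φ3] = [212, 151, 71]
r4 m[cld→φ2] = [1, 1, 1]
r4 m[wind→φ0] = [188, 203, 97]
r4 m[wind→φ1] = [140, 295, 197]
r4 m[rain→φ4] = [1, 1, 1]
r4 m[fog→φ3] = [20, 16, 17]
r4 m[fog→φ4] = [122, 311, 199]
r4 m[slip→φ1] = [16, 15, 18]
r4 m[slip→φ2] = [116, 197, 121]
r5 m[φ0→sprk] = [3431, 2397, 1161]
r5 m[φ0→wind] = [2378, 5040, 3381]
r5 m[φ1→wind] = [188, 203, 97]
r5 m[φ1→slip] = [1658, 3132, 1767]
r5 m[φ2→cld] = [2048, 2635, 2306]
r5 m[φ2→slip] = [16, 15, 18]
r5 m[φ3→sprk] = [215, 347, 197]
r5 m[φ3→fog] = [1251, 3258, 2048]
r5 m[φ4→rain] = [4235, 4083, 2481]
r5 m[φ4→fog] = [20, 16, 17]
r5 m[sprk→φ0] = [215, 347, 197]
r5 m[sprk→φ3] = [212, 151, 71]
r5 m[cld→φ2] = [1, 1, 1]
r5 m[wind→φ0] = [188, 203, 97]
r5 m[wind→φ1] = [140, 295, 197]
r5 m[rain→φ4] = [1, 1, 1]
r5 m[fog→φ3] = [20, 16, 17]
r5 m[fog→φ4] = [122, 311, 199]
r5 m[slip→φ1] = [16, 15, 18]
r5 m[slip→φ2] = [116, 197, 121]
r6 m[φ0→sprk] = [3431, 2397, 1161]
r6 m[φ0→wind] = [2378, 5040, 3381]
r6 m[φ1→wind] = [188, 203, 97]
r6 m[φ1→slip] = [1658, 3132, 1767]
r6 m[φ2→cld] = [2048, 2635, 2306]
r6 m[φ2→slip] = [16, 15, 18]
r6 m[φ3→sprk] = [215, 347, 197]
r6 m[φ3→fog] = [1251, 3258, 2048]
r6 m[φ4→rain] = [4235, 4083, 2481]
r6 m[φ4→fog] = [20, 16, 17]
r6 m[sprk→φ0] = [215, 347, 197]
r6 m[sprk→φ3] = [3431, 2397, 1161]
r6 m[cld→φ2] = [1, 1, 1]
r6 m[wind→φ0] = [188, 203, 97]
r6 m[wind→φ1] = [2378, 5040, 3381]
r6 m[rain→φ4] = [1, 1, 1]
r6 m[fog→φ3] = [20, 16, 17]
r6 m[fog→φ4] = [1251, 3258, 2048]
r6 m[slip→φ1] = [16, 15, 18]
r6 m[slip→φ2] = [1658, 3132, 1767]
r7 m[φ0→sprk] = [3431, 2397, 1161]
r7 m[φ0→wind] = [2378, 5040, 3381]
r7 m[φ1→wind] = [188, 203, 97]
r7 m[φ1→slip] = [28360, 53497, 30107]
r7 m[φ2→cld] = [30130, 40305, 34879]
r7 m[φ2→slip] = [16, 15, 18]
r7 m[φ3→sprk] = [215, 347, 197]
r7 m[φ3→fog] = [20060, 52377, 32877]
r7 m[φ4→rain] = [43892, 42518, 25554]
r7 m[φ4→fog] = [20, 16, 17]
r7 m[sprk→φ0] = [215, 347, 197]
r7 m[sprk→φ3] = [3431, 2397, 1161]
r7 m[cld→φ2] = [1, 1, 1]
r7 m[wind→φ0] = [188, 203, 97]
r7 m[wind→φ1] = [2378, 5040, 3381]
r7 m[rain→φ4] = [1, 1, 1]
r7 m[fog→φ3] = [20, 16, 17]
r7 m[fog→φ4] = [1251, 3258, 2048]
r7 m[slip→φ1] = [16, 15, 18]
r7 m[slip→φ2] = [1658, 3132, 1767]
r8 m[φ0→sprk] = [3431, 2397, 1161]
r8 m[φ0→wind] = [2378, 5040, 3381]
r8 m[φ1→wind] = [188, 203, 97]
r8 m[φ1→slip] = [28360, 53497, 30107]
r8 m[φ2→cld] = [30130, 40305, 34879]
r8 m[φ2→slip] = [16, 15, 18]
r8 m[φ3→sprk] = [215, 347, 197]
r8 m[φ3→fog] = [20060, 52377, 32877]
r8 m[φ4→rain] = [43892, 42518, 25554]
r8 m[φ4→fog] = [20, 16, 17]
r8 m[sprk→φ0] = [215, 347, 197]
r8 m[sprk→φ3] = [3431, 2397, 1161]
r8 m[cld→φ2] = [1, 1, 1]
r8 m[wind→φ0] = [188, 203, 97]
r8 m[wind→φ1] = [2378, 5040, 3381]
r8 m[rain→φ4] = [1, 1, 1]
r8 m[fog→φ3] = [20, 16, 17]
r8 m[fog→φ4] = [20060, 52377, 32877]
r8 m[slip→φ1] = [16, 15, 18]
r8 m[slip→φ2] = [28360, 53497, 30107]
r9 m[φ0→sprk] = [3431, 2397, 1161]
r9 m[φ0→wind] = [2378, 5040, 3381]
r9 m[φ1→wind] = [188, 203, 97]
r9 m[φ1→slip] = [28360, 53497, 30107]
r9 m[φ2→cld] = [514516, 688457, 595168]
r9 m[φ2→slip] = [16, 15, 18]
r9 m[φ3→sprk] = [215, 347, 197]
r9 m[φ3→fog] = [20060, 52377, 32877]
r9 m[φ4→rain] = [704881, 683141, 410119]
r9 m[φ4→fog] = [20, 16, 17]
r9 m[sprk→φ0] = [215, 347, 197]
r9 m[sprk→φ3] = [3431, 2397, 1161]
r9 m[cld→φ2] = [1, 1, 1]
r9 m[wind→φ0] = [188, 203, 97]
r9 m[wind→φ1] = [2378, 5040, 3381]
r9 m[rain→φ4] = [1, 1, 1]
r9 m[fog→φ3] = [20, 16, 17]
r9 m[fog→φ4] = [20060, 52377, 32877]
r9 m[slip→φ1] = [16, 15, 18]
r9 m[slip→φ2] = [28360, 53497, 30107]
r10 m[φ0→sprk] = [3431, 2397, 1161]
r10 m[φ0→wind] = [2378, 5040, 3381]
r10 m[φ1→wind] = [188, 203, 97]
r10 m[φ1→slip] = [28360, 53497, 30107]
r10 m[φ2→cld] = [514516, 688457, 595168]
r10 m[φ2→slip] = [16, 15, 18]
r10 m[φ3→sprk] = [215, 347, 197]
r10 m[φ3→fog] = [20060, 52377, 32877]
r10 m[φ4→rain] = [704881, 683141, 410119]
r10 m[φ4→fog] = [20, 16, 17]
r10 m[sprk→φ0] = [215, 347, 197]
r10 m[sprk→φ3] = [3431, 2397, 1161]
r10 m[cld→φ2] = [1, 1, 1]
r10 m[wind→φ0] = [188, 203, 97]
r10 m[wind→φ1] = [2378, 5040, 3381]
r10 m[rain→φ4] = [1, 1, 1]
r10 m[fog→φ3] = [20, 16, 17]
r10 m[fog→φ4] = [20060, 52377, 32877]
r10 m[slip→φ1] = [16, 15, 18]
r10 m[slip→φ2] = [28360, 53497, 30107]
fixed point reached at round 10
b[slip] = ⊗ incoming = [453760, 802455, 541926]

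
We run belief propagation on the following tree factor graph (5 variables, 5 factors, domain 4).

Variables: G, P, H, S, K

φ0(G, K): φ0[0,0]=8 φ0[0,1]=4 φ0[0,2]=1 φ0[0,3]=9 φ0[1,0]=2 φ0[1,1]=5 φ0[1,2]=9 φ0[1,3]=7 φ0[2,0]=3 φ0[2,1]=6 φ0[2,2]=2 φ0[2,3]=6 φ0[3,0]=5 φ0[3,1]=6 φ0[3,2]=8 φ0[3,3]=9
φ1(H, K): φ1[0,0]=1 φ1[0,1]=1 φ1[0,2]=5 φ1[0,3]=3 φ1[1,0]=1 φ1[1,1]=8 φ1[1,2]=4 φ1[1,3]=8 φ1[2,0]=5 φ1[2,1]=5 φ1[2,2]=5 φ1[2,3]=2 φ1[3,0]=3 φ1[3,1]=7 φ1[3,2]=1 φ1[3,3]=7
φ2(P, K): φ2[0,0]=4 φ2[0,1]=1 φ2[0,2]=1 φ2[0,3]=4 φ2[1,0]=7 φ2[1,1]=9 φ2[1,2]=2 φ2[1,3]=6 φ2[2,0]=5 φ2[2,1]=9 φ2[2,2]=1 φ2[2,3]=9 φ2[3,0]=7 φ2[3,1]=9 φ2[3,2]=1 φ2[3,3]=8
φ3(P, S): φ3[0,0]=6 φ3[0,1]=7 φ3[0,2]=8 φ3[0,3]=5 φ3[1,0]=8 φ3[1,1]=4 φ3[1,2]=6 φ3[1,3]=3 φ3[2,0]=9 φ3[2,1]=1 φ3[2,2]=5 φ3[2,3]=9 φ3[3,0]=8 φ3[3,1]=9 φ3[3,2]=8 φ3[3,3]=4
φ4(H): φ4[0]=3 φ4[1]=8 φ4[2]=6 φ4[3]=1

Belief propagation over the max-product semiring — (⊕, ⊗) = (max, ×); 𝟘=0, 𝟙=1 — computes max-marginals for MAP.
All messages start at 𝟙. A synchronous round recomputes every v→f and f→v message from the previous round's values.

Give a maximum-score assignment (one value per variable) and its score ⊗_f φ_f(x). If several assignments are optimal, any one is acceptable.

assignment: (G=0, P=2, H=1, S=0, K=3); score = 46656

init: all messages = 𝟙 over 4 values
r1 m[φ0→G] = [9, 9, 6, 9]
r1 m[φ0→K] = [8, 6, 9, 9]
r1 m[φ1→H] = [5, 8, 5, 7]
r1 m[φ1→K] = [5, 8, 5, 8]
r1 m[φ2→P] = [4, 9, 9, 9]
r1 m[φ2→K] = [7, 9, 2, 9]
r1 m[φ3→P] = [8, 8, 9, 9]
r1 m[φ3→S] = [9, 9, 8, 9]
r1 m[φ4→H] = [3, 8, 6, 1]
r1 m[G→φ0] = [1, 1, 1, 1]
r1 m[P→φ2] = [1, 1, 1, 1]
r1 m[P→φ3] = [1, 1, 1, 1]
r1 m[H→φ1] = [1, 1, 1, 1]
r1 m[H→φ4] = [1, 1, 1, 1]
r1 m[S→φ3] = [1, 1, 1, 1]
r1 m[K→φ0] = [1, 1, 1, 1]
r1 m[K→φ1] = [1, 1, 1, 1]
r1 m[K→φ2] = [1, 1, 1, 1]
r2 m[φ0→G] = [9, 9, 6, 9]
r2 m[φ0→K] = [8, 6, 9, 9]
r2 m[φ1→H] = [5, 8, 5, 7]
r2 m[φ1→K] = [5, 8, 5, 8]
r2 m[φ2→P] = [4, 9, 9, 9]
r2 m[φ2→K] = [7, 9, 2, 9]
r2 m[φ3→P] = [8, 8, 9, 9]
r2 m[φ3→S] = [9, 9, 8, 9]
r2 m[φ4→H] = [3, 8, 6, 1]
r2 m[G→φ0] = [1, 1, 1, 1]
r2 m[P→φ2] = [8, 8, 9, 9]
r2 m[P→φ3] = [4, 9, 9, 9]
r2 m[H→φ1] = [3, 8, 6, 1]
r2 m[H→φ4] = [5, 8, 5, 7]
r2 m[S→φ3] = [1, 1, 1, 1]
r2 m[K→φ0] = [35, 72, 10, 72]
r2 m[K→φ1] = [56, 54, 18, 81]
r2 m[K→φ2] = [40, 48, 45, 72]
r3 m[φ0→G] = [648, 504, 432, 648]
r3 m[φ0→K] = [8, 6, 9, 9]
r3 m[φ1→H] = [243, 648, 280, 567]
r3 m[φ1→K] = [30, 64, 32, 64]
r3 m[φ2→P] = [288, 432, 648, 576]
r3 m[φ2→K] = [63, 81, 16, 81]
r3 m[φ3→P] = [8, 8, 9, 9]
r3 m[φ3→S] = [81, 81, 72, 81]
r3 m[φ4→H] = [3, 8, 6, 1]
r3 m[G→φ0] = [1, 1, 1, 1]
r3 m[P→φ2] = [8, 8, 9, 9]
r3 m[P→φ3] = [4, 9, 9, 9]
r3 m[H→φ1] = [3, 8, 6, 1]
r3 m[H→φ4] = [5, 8, 5, 7]
r3 m[S→φ3] = [1, 1, 1, 1]
r3 m[K→φ0] = [35, 72, 10, 72]
r3 m[K→φ1] = [56, 54, 18, 81]
r3 m[K→φ2] = [40, 48, 45, 72]
r4 m[φ0→G] = [648, 504, 432, 648]
r4 m[φ0→K] = [8, 6, 9, 9]
r4 m[φ1→H] = [243, 648, 280, 567]
r4 m[φ1→K] = [30, 64, 32, 64]
r4 m[φ2→P] = [288, 432, 648, 576]
r4 m[φ2→K] = [63, 81, 16, 81]
r4 m[φ3→P] = [8, 8, 9, 9]
r4 m[φ3→S] = [81, 81, 72, 81]
r4 m[φ4→H] = [3, 8, 6, 1]
r4 m[G→φ0] = [1, 1, 1, 1]
r4 m[P→φ2] = [8, 8, 9, 9]
r4 m[P→φ3] = [288, 432, 648, 576]
r4 m[H→φ1] = [3, 8, 6, 1]
r4 m[H→φ4] = [243, 648, 280, 567]
r4 m[S→φ3] = [1, 1, 1, 1]
r4 m[K→φ0] = [1890, 5184, 512, 5184]
r4 m[K→φ1] = [504, 486, 144, 729]
r4 m[K→φ2] = [240, 384, 288, 576]
r5 m[φ0→G] = [46656, 36288, 31104, 46656]
r5 m[φ0→K] = [8, 6, 9, 9]
r5 m[φ1→H] = [2187, 5832, 2520, 5103]
r5 m[φ1→K] = [30, 64, 32, 64]
r5 m[φ2→P] = [2304, 3456, 5184, 4608]
r5 m[φ2→K] = [63, 81, 16, 81]
r5 m[φ3→P] = [8, 8, 9, 9]
r5 m[φ3→S] = [5832, 5184, 4608, 5832]
r5 m[φ4→H] = [3, 8, 6, 1]
r5 m[G→φ0] = [1, 1, 1, 1]
r5 m[P→φ2] = [8, 8, 9, 9]
r5 m[P→φ3] = [288, 432, 648, 576]
r5 m[H→φ1] = [3, 8, 6, 1]
r5 m[H→φ4] = [243, 648, 280, 567]
r5 m[S→φ3] = [1, 1, 1, 1]
r5 m[K→φ0] = [1890, 5184, 512, 5184]
r5 m[K→φ1] = [504, 486, 144, 729]
r5 m[K→φ2] = [240, 384, 288, 576]
r6 m[φ0→G] = [46656, 36288, 31104, 46656]
r6 m[φ0→K] = [8, 6, 9, 9]
r6 m[φ1→H] = [2187, 5832, 2520, 5103]
r6 m[φ1→K] = [30, 64, 32, 64]
r6 m[φ2→P] = [2304, 3456, 5184, 4608]
r6 m[φ2→K] = [63, 81, 16, 81]
r6 m[φ3→P] = [8, 8, 9, 9]
r6 m[φ3→S] = [5832, 5184, 4608, 5832]
r6 m[φ4→H] = [3, 8, 6, 1]
r6 m[G→φ0] = [1, 1, 1, 1]
r6 m[P→φ2] = [8, 8, 9, 9]
r6 m[P→φ3] = [2304, 3456, 5184, 4608]
r6 m[H→φ1] = [3, 8, 6, 1]
r6 m[H→φ4] = [2187, 5832, 2520, 5103]
r6 m[S→φ3] = [1, 1, 1, 1]
r6 m[K→φ0] = [1890, 5184, 512, 5184]
r6 m[K→φ1] = [504, 486, 144, 729]
r6 m[K→φ2] = [240, 384, 288, 576]
r7 m[φ0→G] = [46656, 36288, 31104, 46656]
r7 m[φ0→K] = [8, 6, 9, 9]
r7 m[φ1→H] = [2187, 5832, 2520, 5103]
r7 m[φ1→K] = [30, 64, 32, 64]
r7 m[φ2→P] = [2304, 3456, 5184, 4608]
r7 m[φ2→K] = [63, 81, 16, 81]
r7 m[φ3→P] = [8, 8, 9, 9]
r7 m[φ3→S] = [46656, 41472, 36864, 46656]
r7 m[φ4→H] = [3, 8, 6, 1]
r7 m[G→φ0] = [1, 1, 1, 1]
r7 m[P→φ2] = [8, 8, 9, 9]
r7 m[P→φ3] = [2304, 3456, 5184, 4608]
r7 m[H→φ1] = [3, 8, 6, 1]
r7 m[H→φ4] = [2187, 5832, 2520, 5103]
r7 m[S→φ3] = [1, 1, 1, 1]
r7 m[K→φ0] = [1890, 5184, 512, 5184]
r7 m[K→φ1] = [504, 486, 144, 729]
r7 m[K→φ2] = [240, 384, 288, 576]
r8 m[φ0→G] = [46656, 36288, 31104, 46656]
r8 m[φ0→K] = [8, 6, 9, 9]
r8 m[φ1→H] = [2187, 5832, 2520, 5103]
r8 m[φ1→K] = [30, 64, 32, 64]
r8 m[φ2→P] = [2304, 3456, 5184, 4608]
r8 m[φ2→K] = [63, 81, 16, 81]
r8 m[φ3→P] = [8, 8, 9, 9]
r8 m[φ3→S] = [46656, 41472, 36864, 46656]
r8 m[φ4→H] = [3, 8, 6, 1]
r8 m[G→φ0] = [1, 1, 1, 1]
r8 m[P→φ2] = [8, 8, 9, 9]
r8 m[P→φ3] = [2304, 3456, 5184, 4608]
r8 m[H→φ1] = [3, 8, 6, 1]
r8 m[H→φ4] = [2187, 5832, 2520, 5103]
r8 m[S→φ3] = [1, 1, 1, 1]
r8 m[K→φ0] = [1890, 5184, 512, 5184]
r8 m[K→φ1] = [504, 486, 144, 729]
r8 m[K→φ2] = [240, 384, 288, 576]
fixed point reached at round 8
traceback from G: (G=0, P=2, H=1, S=0, K=3), score=46656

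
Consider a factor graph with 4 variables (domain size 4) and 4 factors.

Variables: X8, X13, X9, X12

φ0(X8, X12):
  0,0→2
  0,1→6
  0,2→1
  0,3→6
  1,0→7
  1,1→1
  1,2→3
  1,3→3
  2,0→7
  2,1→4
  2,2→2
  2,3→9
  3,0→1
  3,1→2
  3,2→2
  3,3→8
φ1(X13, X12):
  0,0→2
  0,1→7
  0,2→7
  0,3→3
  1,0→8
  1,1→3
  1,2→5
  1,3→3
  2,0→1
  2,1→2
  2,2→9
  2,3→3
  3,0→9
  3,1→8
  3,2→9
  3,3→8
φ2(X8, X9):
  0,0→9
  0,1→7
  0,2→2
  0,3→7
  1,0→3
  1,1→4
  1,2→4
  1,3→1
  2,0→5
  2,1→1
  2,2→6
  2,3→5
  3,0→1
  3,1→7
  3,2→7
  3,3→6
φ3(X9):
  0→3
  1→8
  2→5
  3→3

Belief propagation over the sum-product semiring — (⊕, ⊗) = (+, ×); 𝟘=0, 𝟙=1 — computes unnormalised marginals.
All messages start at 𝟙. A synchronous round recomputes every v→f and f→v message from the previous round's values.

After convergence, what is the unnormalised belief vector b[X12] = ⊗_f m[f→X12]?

init: all messages = 𝟙 over 4 values
r1 m[φ0→X8] = [15, 14, 22, 13]
r1 m[φ0→X12] = [17, 13, 8, 26]
r1 m[φ1→X13] = [19, 19, 15, 34]
r1 m[φ1→X12] = [20, 20, 30, 17]
r1 m[φ2→X8] = [25, 12, 17, 21]
r1 m[φ2→X9] = [18, 19, 19, 19]
r1 m[φ3→X9] = [3, 8, 5, 3]
r1 m[X8→φ0] = [1, 1, 1, 1]
r1 m[X8→φ2] = [1, 1, 1, 1]
r1 m[X13→φ1] = [1, 1, 1, 1]
r1 m[X9→φ2] = [1, 1, 1, 1]
r1 m[X9→φ3] = [1, 1, 1, 1]
r1 m[X12→φ0] = [1, 1, 1, 1]
r1 m[X12→φ1] = [1, 1, 1, 1]
r2 m[φ0→X8] = [15, 14, 22, 13]
r2 m[φ0→X12] = [17, 13, 8, 26]
r2 m[φ1→X13] = [19, 19, 15, 34]
r2 m[φ1→X12] = [20, 20, 30, 17]
r2 m[φ2→X8] = [25, 12, 17, 21]
r2 m[φ2→X9] = [18, 19, 19, 19]
r2 m[φ3→X9] = [3, 8, 5, 3]
r2 m[X8→φ0] = [25, 12, 17, 21]
r2 m[X8→φ2] = [15, 14, 22, 13]
r2 m[X13→φ1] = [1, 1, 1, 1]
r2 m[X9→φ2] = [3, 8, 5, 3]
r2 m[X9→φ3] = [18, 19, 19, 19]
r2 m[X12→φ0] = [20, 20, 30, 17]
r2 m[X12→φ1] = [17, 13, 8, 26]
r3 m[φ0→X8] = [292, 301, 433, 256]
r3 m[φ0→X12] = [274, 272, 137, 507]
r3 m[φ1→X13] = [259, 293, 193, 537]
r3 m[φ1→X12] = [20, 20, 30, 17]
r3 m[φ2→X8] = [114, 64, 68, 112]
r3 m[φ2→X9] = [300, 274, 309, 307]
r3 m[φ3→X9] = [3, 8, 5, 3]
r3 m[X8→φ0] = [25, 12, 17, 21]
r3 m[X8→φ2] = [15, 14, 22, 13]
r3 m[X13→φ1] = [1, 1, 1, 1]
r3 m[X9→φ2] = [3, 8, 5, 3]
r3 m[X9→φ3] = [18, 19, 19, 19]
r3 m[X12→φ0] = [20, 20, 30, 17]
r3 m[X12→φ1] = [17, 13, 8, 26]
r4 m[φ0→X8] = [292, 301, 433, 256]
r4 m[φ0→X12] = [274, 272, 137, 507]
r4 m[φ1→X13] = [259, 293, 193, 537]
r4 m[φ1→X12] = [20, 20, 30, 17]
r4 m[φ2→X8] = [114, 64, 68, 112]
r4 m[φ2→X9] = [300, 274, 309, 307]
r4 m[φ3→X9] = [3, 8, 5, 3]
r4 m[X8→φ0] = [114, 64, 68, 112]
r4 m[X8→φ2] = [292, 301, 433, 256]
r4 m[X13→φ1] = [1, 1, 1, 1]
r4 m[X9→φ2] = [3, 8, 5, 3]
r4 m[X9→φ3] = [300, 274, 309, 307]
r4 m[X12→φ0] = [20, 20, 30, 17]
r4 m[X12→φ1] = [274, 272, 137, 507]
r5 m[φ0→X8] = [292, 301, 433, 256]
r5 m[φ0→X12] = [1264, 1244, 666, 2384]
r5 m[φ1→X13] = [4932, 5214, 3572, 9931]
r5 m[φ1→X12] = [20, 20, 30, 17]
r5 m[φ2→X8] = [114, 64, 68, 112]
r5 m[φ2→X9] = [5952, 5473, 6178, 6046]
r5 m[φ3→X9] = [3, 8, 5, 3]
r5 m[X8→φ0] = [114, 64, 68, 112]
r5 m[X8→φ2] = [292, 301, 433, 256]
r5 m[X13→φ1] = [1, 1, 1, 1]
r5 m[X9→φ2] = [3, 8, 5, 3]
r5 m[X9→φ3] = [300, 274, 309, 307]
r5 m[X12→φ0] = [20, 20, 30, 17]
r5 m[X12→φ1] = [274, 272, 137, 507]
r6 m[φ0→X8] = [292, 301, 433, 256]
r6 m[φ0→X12] = [1264, 1244, 666, 2384]
r6 m[φ1→X13] = [4932, 5214, 3572, 9931]
r6 m[φ1→X12] = [20, 20, 30, 17]
r6 m[φ2→X8] = [114, 64, 68, 112]
r6 m[φ2→X9] = [5952, 5473, 6178, 6046]
r6 m[φ3→X9] = [3, 8, 5, 3]
r6 m[X8→φ0] = [114, 64, 68, 112]
r6 m[X8→φ2] = [292, 301, 433, 256]
r6 m[X13→φ1] = [1, 1, 1, 1]
r6 m[X9→φ2] = [3, 8, 5, 3]
r6 m[X9→φ3] = [5952, 5473, 6178, 6046]
r6 m[X12→φ0] = [20, 20, 30, 17]
r6 m[X12→φ1] = [1264, 1244, 666, 2384]
r7 m[φ0→X8] = [292, 301, 433, 256]
r7 m[φ0→X12] = [1264, 1244, 666, 2384]
r7 m[φ1→X13] = [23050, 24326, 16898, 46394]
r7 m[φ1→X12] = [20, 20, 30, 17]
r7 m[φ2→X8] = [114, 64, 68, 112]
r7 m[φ2→X9] = [5952, 5473, 6178, 6046]
r7 m[φ3→X9] = [3, 8, 5, 3]
r7 m[X8→φ0] = [114, 64, 68, 112]
r7 m[X8→φ2] = [292, 301, 433, 256]
r7 m[X13→φ1] = [1, 1, 1, 1]
r7 m[X9→φ2] = [3, 8, 5, 3]
r7 m[X9→φ3] = [5952, 5473, 6178, 6046]
r7 m[X12→φ0] = [20, 20, 30, 17]
r7 m[X12→φ1] = [1264, 1244, 666, 2384]
r8 m[φ0→X8] = [292, 301, 433, 256]
r8 m[φ0→X12] = [1264, 1244, 666, 2384]
r8 m[φ1→X13] = [23050, 24326, 16898, 46394]
r8 m[φ1→X12] = [20, 20, 30, 17]
r8 m[φ2→X8] = [114, 64, 68, 112]
r8 m[φ2→X9] = [5952, 5473, 6178, 6046]
r8 m[φ3→X9] = [3, 8, 5, 3]
r8 m[X8→φ0] = [114, 64, 68, 112]
r8 m[X8→φ2] = [292, 301, 433, 256]
r8 m[X13→φ1] = [1, 1, 1, 1]
r8 m[X9→φ2] = [3, 8, 5, 3]
r8 m[X9→φ3] = [5952, 5473, 6178, 6046]
r8 m[X12→φ0] = [20, 20, 30, 17]
r8 m[X12→φ1] = [1264, 1244, 666, 2384]
fixed point reached at round 8
b[X12] = ⊗ incoming = [25280, 24880, 19980, 40528]

b[X12] = [25280, 24880, 19980, 40528]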